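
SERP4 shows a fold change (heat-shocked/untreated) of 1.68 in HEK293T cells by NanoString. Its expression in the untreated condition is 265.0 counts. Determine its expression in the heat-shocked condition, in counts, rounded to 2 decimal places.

heat-shocked expression = 265.0 × 1.68 = 445.20

445.20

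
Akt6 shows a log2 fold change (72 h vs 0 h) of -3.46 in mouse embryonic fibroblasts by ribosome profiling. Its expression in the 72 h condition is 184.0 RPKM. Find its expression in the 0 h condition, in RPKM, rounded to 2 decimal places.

Fold change = 2^(-3.46) = 0.0909
0 h expression = 184.0 / 0.0909 = 2024.80

2024.80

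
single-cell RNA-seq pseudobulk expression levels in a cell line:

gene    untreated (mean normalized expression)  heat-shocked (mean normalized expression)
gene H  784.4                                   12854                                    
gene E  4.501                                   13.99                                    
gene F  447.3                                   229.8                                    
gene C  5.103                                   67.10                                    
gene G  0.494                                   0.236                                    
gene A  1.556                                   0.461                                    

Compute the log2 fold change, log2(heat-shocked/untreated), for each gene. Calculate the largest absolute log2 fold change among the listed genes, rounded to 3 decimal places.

4.034

log2(12854/784.4) = 4.034  (gene H)
log2(13.99/4.501) = 1.636  (gene E)
log2(229.8/447.3) = -0.961  (gene F)
log2(67.10/5.103) = 3.717  (gene C)
log2(0.236/0.494) = -1.066  (gene G)
log2(0.461/1.556) = -1.755  (gene A)
The largest magnitude belongs to gene H.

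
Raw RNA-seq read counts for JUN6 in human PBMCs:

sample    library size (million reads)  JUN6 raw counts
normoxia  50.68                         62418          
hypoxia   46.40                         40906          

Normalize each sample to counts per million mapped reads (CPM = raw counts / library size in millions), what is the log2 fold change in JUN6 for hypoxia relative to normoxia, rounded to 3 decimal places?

CPM(normoxia) = 62418 / 50.68 = 1231.6101
CPM(hypoxia) = 40906 / 46.40 = 881.5948
Fold change = 881.5948 / 1231.6101 = 0.71581
log2(0.71581) = -0.4824

-0.482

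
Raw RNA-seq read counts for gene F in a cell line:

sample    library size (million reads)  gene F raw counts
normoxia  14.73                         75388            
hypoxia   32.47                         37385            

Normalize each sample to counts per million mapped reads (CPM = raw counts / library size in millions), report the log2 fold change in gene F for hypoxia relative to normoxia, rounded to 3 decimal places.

-2.152

CPM(normoxia) = 75388 / 14.73 = 5117.9905
CPM(hypoxia) = 37385 / 32.47 = 1151.3705
Fold change = 1151.3705 / 5117.9905 = 0.22497
log2(0.22497) = -2.1522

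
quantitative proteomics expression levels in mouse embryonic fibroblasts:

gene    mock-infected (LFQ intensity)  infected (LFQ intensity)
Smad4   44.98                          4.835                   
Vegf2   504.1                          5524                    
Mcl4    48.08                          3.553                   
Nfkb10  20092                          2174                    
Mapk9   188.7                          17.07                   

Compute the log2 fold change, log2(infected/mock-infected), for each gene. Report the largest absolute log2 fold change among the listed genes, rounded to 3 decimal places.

3.758

log2(4.835/44.98) = -3.218  (Smad4)
log2(5524/504.1) = 3.454  (Vegf2)
log2(3.553/48.08) = -3.758  (Mcl4)
log2(2174/20092) = -3.208  (Nfkb10)
log2(17.07/188.7) = -3.467  (Mapk9)
The largest magnitude belongs to Mcl4.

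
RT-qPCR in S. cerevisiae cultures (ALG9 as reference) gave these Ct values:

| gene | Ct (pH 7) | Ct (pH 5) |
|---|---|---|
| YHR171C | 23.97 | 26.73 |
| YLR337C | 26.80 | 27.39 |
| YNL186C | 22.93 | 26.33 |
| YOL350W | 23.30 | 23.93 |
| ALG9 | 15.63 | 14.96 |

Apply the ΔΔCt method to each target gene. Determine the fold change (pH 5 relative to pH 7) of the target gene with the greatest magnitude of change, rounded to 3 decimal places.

YHR171C: ΔΔCt = (26.73−14.96) − (23.97−15.63) = 11.77 − 8.34 = 3.43; fold change = 2^-3.43 = 0.093
YLR337C: ΔΔCt = (27.39−14.96) − (26.80−15.63) = 12.43 − 11.17 = 1.26; fold change = 2^-1.26 = 0.418
YNL186C: ΔΔCt = (26.33−14.96) − (22.93−15.63) = 11.37 − 7.30 = 4.07; fold change = 2^-4.07 = 0.060
YOL350W: ΔΔCt = (23.93−14.96) − (23.30−15.63) = 8.97 − 7.67 = 1.30; fold change = 2^-1.30 = 0.406
YNL186C has the largest |ΔΔCt| = 4.07.

0.060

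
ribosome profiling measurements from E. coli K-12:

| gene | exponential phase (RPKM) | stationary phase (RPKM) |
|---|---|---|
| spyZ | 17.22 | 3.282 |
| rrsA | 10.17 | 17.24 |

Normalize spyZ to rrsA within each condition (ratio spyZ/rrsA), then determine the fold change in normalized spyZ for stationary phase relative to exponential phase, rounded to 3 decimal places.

spyZ/rrsA (exponential phase) = 17.22 / 10.17 = 1.6932
spyZ/rrsA (stationary phase) = 3.282 / 17.24 = 0.19037
Fold change = 0.19037 / 1.6932 = 0.1124

0.112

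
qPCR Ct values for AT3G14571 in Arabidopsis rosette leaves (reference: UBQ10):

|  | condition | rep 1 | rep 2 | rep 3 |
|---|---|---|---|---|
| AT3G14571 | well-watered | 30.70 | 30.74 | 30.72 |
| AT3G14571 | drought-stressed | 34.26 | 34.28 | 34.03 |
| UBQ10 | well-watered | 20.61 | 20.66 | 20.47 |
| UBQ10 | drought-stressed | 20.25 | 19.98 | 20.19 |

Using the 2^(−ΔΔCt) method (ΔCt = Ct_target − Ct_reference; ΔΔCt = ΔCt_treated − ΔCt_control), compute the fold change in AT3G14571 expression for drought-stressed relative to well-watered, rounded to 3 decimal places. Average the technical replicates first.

Mean Ct: AT3G14571 well-watered 30.720; AT3G14571 drought-stressed 34.190; UBQ10 well-watered 20.580; UBQ10 drought-stressed 20.140
ΔCt(well-watered) = 30.720 − 20.580 = 10.140
ΔCt(drought-stressed) = 34.190 − 20.140 = 14.050
ΔΔCt = 14.050 − 10.140 = 3.910
Fold change = 2^(−3.910) = 0.0665

0.067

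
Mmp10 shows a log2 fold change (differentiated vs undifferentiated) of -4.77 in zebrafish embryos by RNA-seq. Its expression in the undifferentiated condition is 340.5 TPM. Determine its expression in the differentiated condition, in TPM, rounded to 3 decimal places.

12.480

Fold change = 2^(-4.77) = 0.0367
differentiated expression = 340.5 × 0.0367 = 12.480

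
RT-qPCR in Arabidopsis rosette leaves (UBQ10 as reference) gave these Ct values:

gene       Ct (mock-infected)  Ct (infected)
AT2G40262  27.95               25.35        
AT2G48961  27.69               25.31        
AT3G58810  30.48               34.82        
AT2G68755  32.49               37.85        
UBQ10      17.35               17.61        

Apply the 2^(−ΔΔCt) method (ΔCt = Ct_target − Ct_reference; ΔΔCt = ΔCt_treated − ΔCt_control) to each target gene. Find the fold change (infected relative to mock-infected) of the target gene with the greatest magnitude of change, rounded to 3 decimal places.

0.029

AT2G40262: ΔΔCt = (25.35−17.61) − (27.95−17.35) = 7.74 − 10.60 = -2.86; fold change = 2^2.86 = 7.260
AT2G48961: ΔΔCt = (25.31−17.61) − (27.69−17.35) = 7.70 − 10.34 = -2.64; fold change = 2^2.64 = 6.233
AT3G58810: ΔΔCt = (34.82−17.61) − (30.48−17.35) = 17.21 − 13.13 = 4.08; fold change = 2^-4.08 = 0.059
AT2G68755: ΔΔCt = (37.85−17.61) − (32.49−17.35) = 20.24 − 15.14 = 5.10; fold change = 2^-5.10 = 0.029
AT2G68755 has the largest |ΔΔCt| = 5.10.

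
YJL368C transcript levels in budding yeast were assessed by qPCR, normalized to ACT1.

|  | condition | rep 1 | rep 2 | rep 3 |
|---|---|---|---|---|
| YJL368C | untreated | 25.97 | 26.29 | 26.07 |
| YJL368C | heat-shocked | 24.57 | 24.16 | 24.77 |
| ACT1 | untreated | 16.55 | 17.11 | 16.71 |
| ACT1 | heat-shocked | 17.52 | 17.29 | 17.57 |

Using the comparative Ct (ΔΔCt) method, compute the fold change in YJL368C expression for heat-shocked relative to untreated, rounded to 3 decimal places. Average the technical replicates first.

4.857

Mean Ct: YJL368C untreated 26.110; YJL368C heat-shocked 24.500; ACT1 untreated 16.790; ACT1 heat-shocked 17.460
ΔCt(untreated) = 26.110 − 16.790 = 9.320
ΔCt(heat-shocked) = 24.500 − 17.460 = 7.040
ΔΔCt = 7.040 − 9.320 = -2.280
Fold change = 2^(−(-2.280)) = 2^2.280 = 4.8568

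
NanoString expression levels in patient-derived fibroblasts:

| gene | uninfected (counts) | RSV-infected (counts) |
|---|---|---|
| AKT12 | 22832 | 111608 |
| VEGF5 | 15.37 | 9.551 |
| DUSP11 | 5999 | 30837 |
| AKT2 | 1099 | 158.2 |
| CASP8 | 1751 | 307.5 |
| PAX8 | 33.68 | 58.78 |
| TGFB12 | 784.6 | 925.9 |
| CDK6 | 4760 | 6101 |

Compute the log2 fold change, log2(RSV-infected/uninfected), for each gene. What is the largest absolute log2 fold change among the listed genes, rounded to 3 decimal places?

2.796

log2(111608/22832) = 2.289  (AKT12)
log2(9.551/15.37) = -0.686  (VEGF5)
log2(30837/5999) = 2.362  (DUSP11)
log2(158.2/1099) = -2.796  (AKT2)
log2(307.5/1751) = -2.510  (CASP8)
log2(58.78/33.68) = 0.803  (PAX8)
log2(925.9/784.6) = 0.239  (TGFB12)
log2(6101/4760) = 0.358  (CDK6)
The largest magnitude belongs to AKT2.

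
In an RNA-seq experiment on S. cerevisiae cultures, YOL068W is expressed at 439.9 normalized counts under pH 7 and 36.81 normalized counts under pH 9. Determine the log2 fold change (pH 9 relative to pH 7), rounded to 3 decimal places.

-3.579

Fold change = 36.81 / 439.9 = 0.0837
log2(0.0837) = -3.5790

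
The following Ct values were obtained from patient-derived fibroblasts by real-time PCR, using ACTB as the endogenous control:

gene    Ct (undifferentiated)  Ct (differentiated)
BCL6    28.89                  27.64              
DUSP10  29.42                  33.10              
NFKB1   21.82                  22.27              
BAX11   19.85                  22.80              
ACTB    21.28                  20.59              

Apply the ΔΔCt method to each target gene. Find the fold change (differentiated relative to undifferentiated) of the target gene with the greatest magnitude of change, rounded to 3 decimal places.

BCL6: ΔΔCt = (27.64−20.59) − (28.89−21.28) = 7.05 − 7.61 = -0.56; fold change = 2^0.56 = 1.474
DUSP10: ΔΔCt = (33.10−20.59) − (29.42−21.28) = 12.51 − 8.14 = 4.37; fold change = 2^-4.37 = 0.048
NFKB1: ΔΔCt = (22.27−20.59) − (21.82−21.28) = 1.68 − 0.54 = 1.14; fold change = 2^-1.14 = 0.454
BAX11: ΔΔCt = (22.80−20.59) − (19.85−21.28) = 2.21 − (-1.43) = 3.64; fold change = 2^-3.64 = 0.080
DUSP10 has the largest |ΔΔCt| = 4.37.

0.048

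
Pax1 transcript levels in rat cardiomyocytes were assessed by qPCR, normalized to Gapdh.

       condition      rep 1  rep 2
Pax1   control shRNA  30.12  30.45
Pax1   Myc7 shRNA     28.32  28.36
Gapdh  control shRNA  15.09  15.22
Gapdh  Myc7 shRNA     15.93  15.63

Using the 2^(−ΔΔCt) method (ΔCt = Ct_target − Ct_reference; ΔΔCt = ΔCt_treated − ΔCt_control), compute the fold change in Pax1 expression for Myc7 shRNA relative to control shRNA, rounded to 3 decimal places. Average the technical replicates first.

Mean Ct: Pax1 control shRNA 30.285; Pax1 Myc7 shRNA 28.340; Gapdh control shRNA 15.155; Gapdh Myc7 shRNA 15.780
ΔCt(control shRNA) = 30.285 − 15.155 = 15.130
ΔCt(Myc7 shRNA) = 28.340 − 15.780 = 12.560
ΔΔCt = 12.560 − 15.130 = -2.570
Fold change = 2^(−(-2.570)) = 2^2.570 = 5.9381

5.938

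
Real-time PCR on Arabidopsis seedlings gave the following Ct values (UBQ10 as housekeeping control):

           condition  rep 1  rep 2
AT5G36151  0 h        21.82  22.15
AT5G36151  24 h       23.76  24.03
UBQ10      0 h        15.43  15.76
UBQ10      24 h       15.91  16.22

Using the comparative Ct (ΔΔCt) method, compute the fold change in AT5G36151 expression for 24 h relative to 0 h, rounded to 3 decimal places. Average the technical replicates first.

0.369

Mean Ct: AT5G36151 0 h 21.985; AT5G36151 24 h 23.895; UBQ10 0 h 15.595; UBQ10 24 h 16.065
ΔCt(0 h) = 21.985 − 15.595 = 6.390
ΔCt(24 h) = 23.895 − 16.065 = 7.830
ΔΔCt = 7.830 − 6.390 = 1.440
Fold change = 2^(−1.440) = 0.3686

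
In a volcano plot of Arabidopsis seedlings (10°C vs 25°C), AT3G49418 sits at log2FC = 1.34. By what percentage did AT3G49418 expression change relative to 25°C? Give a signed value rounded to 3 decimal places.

Fold change = 2^(1.34) = 2.5315
Percent change = (FC − 1) × 100% = (2.5315 − 1) × 100 = 153.151%

153.151%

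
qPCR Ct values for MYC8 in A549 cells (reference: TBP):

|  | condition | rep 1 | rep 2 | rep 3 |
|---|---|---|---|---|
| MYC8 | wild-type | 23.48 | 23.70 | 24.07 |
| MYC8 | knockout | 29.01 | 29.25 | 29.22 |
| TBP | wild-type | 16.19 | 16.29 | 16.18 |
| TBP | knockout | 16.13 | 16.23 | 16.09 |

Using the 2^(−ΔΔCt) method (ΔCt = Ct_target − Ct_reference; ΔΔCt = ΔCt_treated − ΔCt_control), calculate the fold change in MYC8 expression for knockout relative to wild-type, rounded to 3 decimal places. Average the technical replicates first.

0.022

Mean Ct: MYC8 wild-type 23.750; MYC8 knockout 29.160; TBP wild-type 16.220; TBP knockout 16.150
ΔCt(wild-type) = 23.750 − 16.220 = 7.530
ΔCt(knockout) = 29.160 − 16.150 = 13.010
ΔΔCt = 13.010 − 7.530 = 5.480
Fold change = 2^(−5.480) = 0.0224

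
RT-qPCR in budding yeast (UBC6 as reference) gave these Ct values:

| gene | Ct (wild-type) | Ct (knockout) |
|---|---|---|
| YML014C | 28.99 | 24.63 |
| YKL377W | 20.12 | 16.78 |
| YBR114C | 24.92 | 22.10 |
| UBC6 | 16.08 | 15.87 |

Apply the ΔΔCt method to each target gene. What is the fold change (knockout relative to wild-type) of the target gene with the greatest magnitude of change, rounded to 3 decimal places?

YML014C: ΔΔCt = (24.63−15.87) − (28.99−16.08) = 8.76 − 12.91 = -4.15; fold change = 2^4.15 = 17.753
YKL377W: ΔΔCt = (16.78−15.87) − (20.12−16.08) = 0.91 − 4.04 = -3.13; fold change = 2^3.13 = 8.754
YBR114C: ΔΔCt = (22.10−15.87) − (24.92−16.08) = 6.23 − 8.84 = -2.61; fold change = 2^2.61 = 6.105
YML014C has the largest |ΔΔCt| = 4.15.

17.753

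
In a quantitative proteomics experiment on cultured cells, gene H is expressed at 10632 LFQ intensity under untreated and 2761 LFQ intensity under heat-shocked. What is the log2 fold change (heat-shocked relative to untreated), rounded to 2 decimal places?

-1.95

Fold change = 2761 / 10632 = 0.2597
log2(0.2597) = -1.945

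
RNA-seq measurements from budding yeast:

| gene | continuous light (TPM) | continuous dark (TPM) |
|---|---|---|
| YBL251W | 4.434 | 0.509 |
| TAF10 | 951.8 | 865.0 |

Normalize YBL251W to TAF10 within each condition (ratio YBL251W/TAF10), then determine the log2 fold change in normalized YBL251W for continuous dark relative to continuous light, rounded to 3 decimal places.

YBL251W/TAF10 (continuous light) = 4.434 / 951.8 = 0.0046585
YBL251W/TAF10 (continuous dark) = 0.509 / 865.0 = 0.00058844
Fold change = 0.00058844 / 0.0046585 = 0.1263
log2(0.1263) = -2.9849

-2.985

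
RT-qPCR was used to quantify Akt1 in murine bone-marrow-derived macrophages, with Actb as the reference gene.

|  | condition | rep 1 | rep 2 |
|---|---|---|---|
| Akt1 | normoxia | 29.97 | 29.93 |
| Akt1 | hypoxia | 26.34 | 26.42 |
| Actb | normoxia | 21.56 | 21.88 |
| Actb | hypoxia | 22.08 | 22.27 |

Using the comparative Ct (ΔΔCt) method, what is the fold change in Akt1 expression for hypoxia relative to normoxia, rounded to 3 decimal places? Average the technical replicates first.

16.280

Mean Ct: Akt1 normoxia 29.950; Akt1 hypoxia 26.380; Actb normoxia 21.720; Actb hypoxia 22.175
ΔCt(normoxia) = 29.950 − 21.720 = 8.230
ΔCt(hypoxia) = 26.380 − 22.175 = 4.205
ΔΔCt = 4.205 − 8.230 = -4.025
Fold change = 2^(−(-4.025)) = 2^4.025 = 16.2797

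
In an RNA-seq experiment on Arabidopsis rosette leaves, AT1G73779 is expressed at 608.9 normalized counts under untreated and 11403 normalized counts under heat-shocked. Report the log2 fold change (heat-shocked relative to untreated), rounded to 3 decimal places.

Fold change = 11403 / 608.9 = 18.7272
log2(18.7272) = 4.2271

4.227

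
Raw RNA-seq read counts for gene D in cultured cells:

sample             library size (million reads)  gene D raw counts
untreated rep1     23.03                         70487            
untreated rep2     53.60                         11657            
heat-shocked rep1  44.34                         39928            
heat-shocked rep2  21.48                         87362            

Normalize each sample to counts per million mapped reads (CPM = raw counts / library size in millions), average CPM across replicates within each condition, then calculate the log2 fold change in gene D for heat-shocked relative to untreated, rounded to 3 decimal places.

0.600

CPM(untreated rep1) = 70487 / 23.03 = 3060.6600
CPM(untreated rep2) = 11657 / 53.60 = 217.4813
CPM(heat-shocked rep1) = 39928 / 44.34 = 900.4962
CPM(heat-shocked rep2) = 87362 / 21.48 = 4067.1322
mean CPM(untreated) = 1639.0707; mean CPM(heat-shocked) = 2483.8142
Fold change = 2483.8142 / 1639.0707 = 1.51538
log2(1.51538) = 0.5997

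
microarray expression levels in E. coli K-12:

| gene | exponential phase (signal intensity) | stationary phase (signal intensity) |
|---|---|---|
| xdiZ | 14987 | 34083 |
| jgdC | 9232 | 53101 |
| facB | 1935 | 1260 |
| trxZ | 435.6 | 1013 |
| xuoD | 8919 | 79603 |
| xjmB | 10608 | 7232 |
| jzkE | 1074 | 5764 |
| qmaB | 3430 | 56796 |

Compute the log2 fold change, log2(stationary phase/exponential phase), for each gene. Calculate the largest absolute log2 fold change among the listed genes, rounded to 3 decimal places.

4.050

log2(34083/14987) = 1.185  (xdiZ)
log2(53101/9232) = 2.524  (jgdC)
log2(1260/1935) = -0.619  (facB)
log2(1013/435.6) = 1.218  (trxZ)
log2(79603/8919) = 3.158  (xuoD)
log2(7232/10608) = -0.553  (xjmB)
log2(5764/1074) = 2.424  (jzkE)
log2(56796/3430) = 4.050  (qmaB)
The largest magnitude belongs to qmaB.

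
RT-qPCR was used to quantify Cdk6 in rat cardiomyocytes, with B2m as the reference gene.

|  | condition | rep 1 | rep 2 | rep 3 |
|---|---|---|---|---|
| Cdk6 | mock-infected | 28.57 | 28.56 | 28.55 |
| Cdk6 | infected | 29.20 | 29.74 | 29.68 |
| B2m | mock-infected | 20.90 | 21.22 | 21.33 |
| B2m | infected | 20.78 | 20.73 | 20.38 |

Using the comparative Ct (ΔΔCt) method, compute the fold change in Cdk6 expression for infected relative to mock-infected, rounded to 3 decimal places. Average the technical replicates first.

Mean Ct: Cdk6 mock-infected 28.560; Cdk6 infected 29.540; B2m mock-infected 21.150; B2m infected 20.630
ΔCt(mock-infected) = 28.560 − 21.150 = 7.410
ΔCt(infected) = 29.540 − 20.630 = 8.910
ΔΔCt = 8.910 − 7.410 = 1.500
Fold change = 2^(−1.500) = 0.3536

0.354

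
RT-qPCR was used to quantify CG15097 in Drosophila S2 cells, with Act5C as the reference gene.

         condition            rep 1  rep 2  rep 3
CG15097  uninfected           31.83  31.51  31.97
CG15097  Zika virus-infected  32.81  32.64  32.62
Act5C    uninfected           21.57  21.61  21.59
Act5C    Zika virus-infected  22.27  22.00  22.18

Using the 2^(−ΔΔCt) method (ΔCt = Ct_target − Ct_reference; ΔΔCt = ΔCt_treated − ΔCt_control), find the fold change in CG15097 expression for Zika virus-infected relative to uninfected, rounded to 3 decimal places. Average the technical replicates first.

Mean Ct: CG15097 uninfected 31.770; CG15097 Zika virus-infected 32.690; Act5C uninfected 21.590; Act5C Zika virus-infected 22.150
ΔCt(uninfected) = 31.770 − 21.590 = 10.180
ΔCt(Zika virus-infected) = 32.690 − 22.150 = 10.540
ΔΔCt = 10.540 − 10.180 = 0.360
Fold change = 2^(−0.360) = 0.7792

0.779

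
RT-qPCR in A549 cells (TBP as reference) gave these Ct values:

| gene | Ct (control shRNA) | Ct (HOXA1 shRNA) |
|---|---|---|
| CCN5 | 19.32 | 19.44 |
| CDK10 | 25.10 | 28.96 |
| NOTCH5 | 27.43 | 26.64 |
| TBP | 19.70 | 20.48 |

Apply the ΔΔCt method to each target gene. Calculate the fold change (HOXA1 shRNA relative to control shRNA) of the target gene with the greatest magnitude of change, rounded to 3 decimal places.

0.118

CCN5: ΔΔCt = (19.44−20.48) − (19.32−19.70) = -1.04 − (-0.38) = -0.66; fold change = 2^0.66 = 1.580
CDK10: ΔΔCt = (28.96−20.48) − (25.10−19.70) = 8.48 − 5.40 = 3.08; fold change = 2^-3.08 = 0.118
NOTCH5: ΔΔCt = (26.64−20.48) − (27.43−19.70) = 6.16 − 7.73 = -1.57; fold change = 2^1.57 = 2.969
CDK10 has the largest |ΔΔCt| = 3.08.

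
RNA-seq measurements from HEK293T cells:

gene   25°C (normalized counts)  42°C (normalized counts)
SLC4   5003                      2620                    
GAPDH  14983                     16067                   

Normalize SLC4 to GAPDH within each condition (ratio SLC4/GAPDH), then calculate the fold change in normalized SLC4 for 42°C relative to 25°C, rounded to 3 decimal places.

SLC4/GAPDH (25°C) = 5003 / 14983 = 0.33391
SLC4/GAPDH (42°C) = 2620 / 16067 = 0.16307
Fold change = 0.16307 / 0.33391 = 0.4884

0.488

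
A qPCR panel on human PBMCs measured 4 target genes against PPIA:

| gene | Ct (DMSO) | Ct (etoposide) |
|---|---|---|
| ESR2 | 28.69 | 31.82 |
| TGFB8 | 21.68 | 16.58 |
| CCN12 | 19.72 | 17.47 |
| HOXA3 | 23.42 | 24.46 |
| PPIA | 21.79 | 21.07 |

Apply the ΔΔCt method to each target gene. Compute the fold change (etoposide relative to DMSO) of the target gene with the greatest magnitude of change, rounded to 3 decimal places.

ESR2: ΔΔCt = (31.82−21.07) − (28.69−21.79) = 10.75 − 6.90 = 3.85; fold change = 2^-3.85 = 0.069
TGFB8: ΔΔCt = (16.58−21.07) − (21.68−21.79) = -4.49 − (-0.11) = -4.38; fold change = 2^4.38 = 20.821
CCN12: ΔΔCt = (17.47−21.07) − (19.72−21.79) = -3.60 − (-2.07) = -1.53; fold change = 2^1.53 = 2.888
HOXA3: ΔΔCt = (24.46−21.07) − (23.42−21.79) = 3.39 − 1.63 = 1.76; fold change = 2^-1.76 = 0.295
TGFB8 has the largest |ΔΔCt| = 4.38.

20.821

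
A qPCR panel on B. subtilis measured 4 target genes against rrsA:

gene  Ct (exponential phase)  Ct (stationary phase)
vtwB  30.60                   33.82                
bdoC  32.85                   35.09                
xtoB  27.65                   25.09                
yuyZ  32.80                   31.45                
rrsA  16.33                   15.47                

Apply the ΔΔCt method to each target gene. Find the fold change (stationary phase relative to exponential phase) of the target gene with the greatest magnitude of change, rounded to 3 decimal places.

0.059

vtwB: ΔΔCt = (33.82−15.47) − (30.60−16.33) = 18.35 − 14.27 = 4.08; fold change = 2^-4.08 = 0.059
bdoC: ΔΔCt = (35.09−15.47) − (32.85−16.33) = 19.62 − 16.52 = 3.10; fold change = 2^-3.10 = 0.117
xtoB: ΔΔCt = (25.09−15.47) − (27.65−16.33) = 9.62 − 11.32 = -1.70; fold change = 2^1.70 = 3.249
yuyZ: ΔΔCt = (31.45−15.47) − (32.80−16.33) = 15.98 − 16.47 = -0.49; fold change = 2^0.49 = 1.404
vtwB has the largest |ΔΔCt| = 4.08.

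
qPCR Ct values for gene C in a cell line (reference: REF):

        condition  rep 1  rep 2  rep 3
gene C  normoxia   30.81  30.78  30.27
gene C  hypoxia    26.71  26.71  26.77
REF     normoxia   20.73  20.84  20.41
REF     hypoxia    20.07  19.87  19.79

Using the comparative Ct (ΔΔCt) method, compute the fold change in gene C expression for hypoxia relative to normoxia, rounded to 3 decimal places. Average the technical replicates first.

8.815

Mean Ct: gene C normoxia 30.620; gene C hypoxia 26.730; REF normoxia 20.660; REF hypoxia 19.910
ΔCt(normoxia) = 30.620 − 20.660 = 9.960
ΔCt(hypoxia) = 26.730 − 19.910 = 6.820
ΔΔCt = 6.820 − 9.960 = -3.140
Fold change = 2^(−(-3.140)) = 2^3.140 = 8.8152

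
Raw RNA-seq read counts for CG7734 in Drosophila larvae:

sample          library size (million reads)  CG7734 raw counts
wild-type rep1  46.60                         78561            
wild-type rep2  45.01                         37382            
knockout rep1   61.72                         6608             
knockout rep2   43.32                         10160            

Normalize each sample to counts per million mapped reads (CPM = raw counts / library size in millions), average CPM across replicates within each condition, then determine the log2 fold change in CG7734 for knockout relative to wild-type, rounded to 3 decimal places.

-2.881

CPM(wild-type rep1) = 78561 / 46.60 = 1685.8584
CPM(wild-type rep2) = 37382 / 45.01 = 830.5265
CPM(knockout rep1) = 6608 / 61.72 = 107.0642
CPM(knockout rep2) = 10160 / 43.32 = 234.5337
mean CPM(wild-type) = 1258.1925; mean CPM(knockout) = 170.7989
Fold change = 170.7989 / 1258.1925 = 0.13575
log2(0.13575) = -2.8810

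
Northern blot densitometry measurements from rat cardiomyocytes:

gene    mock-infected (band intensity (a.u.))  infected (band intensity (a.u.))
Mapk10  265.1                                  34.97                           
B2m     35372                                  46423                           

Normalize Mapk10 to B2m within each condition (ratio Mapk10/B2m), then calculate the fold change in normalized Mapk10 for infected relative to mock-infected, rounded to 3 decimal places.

0.101

Mapk10/B2m (mock-infected) = 265.1 / 35372 = 0.0074946
Mapk10/B2m (infected) = 34.97 / 46423 = 0.00075329
Fold change = 0.00075329 / 0.0074946 = 0.1005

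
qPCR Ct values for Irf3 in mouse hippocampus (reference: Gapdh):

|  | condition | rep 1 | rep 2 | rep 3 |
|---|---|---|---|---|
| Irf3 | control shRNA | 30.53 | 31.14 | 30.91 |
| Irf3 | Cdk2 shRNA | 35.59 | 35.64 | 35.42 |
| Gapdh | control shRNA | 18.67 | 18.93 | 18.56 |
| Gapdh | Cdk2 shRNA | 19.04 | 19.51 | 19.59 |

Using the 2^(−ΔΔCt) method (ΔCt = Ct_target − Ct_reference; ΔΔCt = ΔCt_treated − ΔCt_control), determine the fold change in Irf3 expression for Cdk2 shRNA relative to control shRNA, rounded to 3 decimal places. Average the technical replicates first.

Mean Ct: Irf3 control shRNA 30.860; Irf3 Cdk2 shRNA 35.550; Gapdh control shRNA 18.720; Gapdh Cdk2 shRNA 19.380
ΔCt(control shRNA) = 30.860 − 18.720 = 12.140
ΔCt(Cdk2 shRNA) = 35.550 − 19.380 = 16.170
ΔΔCt = 16.170 − 12.140 = 4.030
Fold change = 2^(−4.030) = 0.0612

0.061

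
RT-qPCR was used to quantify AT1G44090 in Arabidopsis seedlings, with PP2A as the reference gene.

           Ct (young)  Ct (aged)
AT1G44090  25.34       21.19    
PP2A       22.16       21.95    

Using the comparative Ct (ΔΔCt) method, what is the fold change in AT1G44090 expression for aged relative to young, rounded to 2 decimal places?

15.35

ΔCt(young) = 25.340 − 22.160 = 3.180
ΔCt(aged) = 21.190 − 21.950 = -0.760
ΔΔCt = -0.760 − 3.180 = -3.940
Fold change = 2^(−(-3.940)) = 2^3.940 = 15.348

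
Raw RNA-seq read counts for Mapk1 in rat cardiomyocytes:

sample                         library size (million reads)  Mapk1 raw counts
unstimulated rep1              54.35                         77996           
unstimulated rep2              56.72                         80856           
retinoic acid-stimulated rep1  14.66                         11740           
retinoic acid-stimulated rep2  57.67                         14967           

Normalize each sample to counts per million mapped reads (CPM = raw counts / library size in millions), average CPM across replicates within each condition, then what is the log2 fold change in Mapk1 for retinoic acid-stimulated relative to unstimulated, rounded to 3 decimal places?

-1.432

CPM(unstimulated rep1) = 77996 / 54.35 = 1435.0690
CPM(unstimulated rep2) = 80856 / 56.72 = 1425.5289
CPM(retinoic acid-stimulated rep1) = 11740 / 14.66 = 800.8186
CPM(retinoic acid-stimulated rep2) = 14967 / 57.67 = 259.5284
mean CPM(unstimulated) = 1430.2990; mean CPM(retinoic acid-stimulated) = 530.1735
Fold change = 530.1735 / 1430.2990 = 0.37067
log2(0.37067) = -1.4318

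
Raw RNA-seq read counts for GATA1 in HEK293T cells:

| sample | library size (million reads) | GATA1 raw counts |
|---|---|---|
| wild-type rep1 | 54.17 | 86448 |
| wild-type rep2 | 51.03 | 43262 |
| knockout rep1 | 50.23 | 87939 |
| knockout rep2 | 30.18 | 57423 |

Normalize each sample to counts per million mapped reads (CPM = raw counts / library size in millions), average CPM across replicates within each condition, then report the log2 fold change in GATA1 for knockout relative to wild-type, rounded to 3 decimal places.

CPM(wild-type rep1) = 86448 / 54.17 = 1595.8649
CPM(wild-type rep2) = 43262 / 51.03 = 847.7758
CPM(knockout rep1) = 87939 / 50.23 = 1750.7267
CPM(knockout rep2) = 57423 / 30.18 = 1902.6839
mean CPM(wild-type) = 1221.8203; mean CPM(knockout) = 1826.7053
Fold change = 1826.7053 / 1221.8203 = 1.49507
log2(1.49507) = 0.5802

0.580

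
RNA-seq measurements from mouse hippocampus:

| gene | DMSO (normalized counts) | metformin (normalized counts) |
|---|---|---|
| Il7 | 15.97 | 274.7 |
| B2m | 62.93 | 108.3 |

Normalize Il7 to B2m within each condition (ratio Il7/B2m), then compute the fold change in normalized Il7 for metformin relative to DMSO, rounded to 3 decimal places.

Il7/B2m (DMSO) = 15.97 / 62.93 = 0.25377
Il7/B2m (metformin) = 274.7 / 108.3 = 2.5365
Fold change = 2.5365 / 0.25377 = 9.9950

9.995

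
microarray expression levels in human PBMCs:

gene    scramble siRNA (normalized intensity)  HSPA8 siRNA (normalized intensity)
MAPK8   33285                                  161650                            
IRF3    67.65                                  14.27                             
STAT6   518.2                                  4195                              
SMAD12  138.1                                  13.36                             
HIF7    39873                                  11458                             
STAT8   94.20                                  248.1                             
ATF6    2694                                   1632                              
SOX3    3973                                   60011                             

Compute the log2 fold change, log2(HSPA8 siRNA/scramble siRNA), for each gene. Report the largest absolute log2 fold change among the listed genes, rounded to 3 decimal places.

3.917

log2(161650/33285) = 2.280  (MAPK8)
log2(14.27/67.65) = -2.245  (IRF3)
log2(4195/518.2) = 3.017  (STAT6)
log2(13.36/138.1) = -3.370  (SMAD12)
log2(11458/39873) = -1.799  (HIF7)
log2(248.1/94.20) = 1.397  (STAT8)
log2(1632/2694) = -0.723  (ATF6)
log2(60011/3973) = 3.917  (SOX3)
The largest magnitude belongs to SOX3.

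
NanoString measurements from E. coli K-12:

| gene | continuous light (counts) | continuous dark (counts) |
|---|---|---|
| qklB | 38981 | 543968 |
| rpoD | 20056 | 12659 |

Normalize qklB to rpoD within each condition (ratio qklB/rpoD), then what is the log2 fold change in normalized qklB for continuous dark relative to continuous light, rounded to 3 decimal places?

4.467

qklB/rpoD (continuous light) = 38981 / 20056 = 1.9436
qklB/rpoD (continuous dark) = 543968 / 12659 = 42.971
Fold change = 42.971 / 1.9436 = 22.1088
log2(22.1088) = 4.4665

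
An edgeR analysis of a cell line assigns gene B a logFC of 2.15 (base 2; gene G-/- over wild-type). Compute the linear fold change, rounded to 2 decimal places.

4.44

Fold change = 2^(2.15) = 4.438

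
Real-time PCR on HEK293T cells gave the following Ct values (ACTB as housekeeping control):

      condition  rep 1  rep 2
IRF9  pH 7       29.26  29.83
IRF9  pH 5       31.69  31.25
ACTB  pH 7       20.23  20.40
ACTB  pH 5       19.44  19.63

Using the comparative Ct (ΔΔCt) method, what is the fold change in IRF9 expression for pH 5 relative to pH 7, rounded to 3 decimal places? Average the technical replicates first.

0.153

Mean Ct: IRF9 pH 7 29.545; IRF9 pH 5 31.470; ACTB pH 7 20.315; ACTB pH 5 19.535
ΔCt(pH 7) = 29.545 − 20.315 = 9.230
ΔCt(pH 5) = 31.470 − 19.535 = 11.935
ΔΔCt = 11.935 − 9.230 = 2.705
Fold change = 2^(−2.705) = 0.1534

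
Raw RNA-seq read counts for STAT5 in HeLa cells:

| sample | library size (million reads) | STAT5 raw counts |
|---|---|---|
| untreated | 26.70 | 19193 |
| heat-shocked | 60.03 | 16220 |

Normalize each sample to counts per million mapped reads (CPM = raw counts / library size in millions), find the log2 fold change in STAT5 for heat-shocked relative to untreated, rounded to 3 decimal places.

CPM(untreated) = 19193 / 26.70 = 718.8390
CPM(heat-shocked) = 16220 / 60.03 = 270.1982
Fold change = 270.1982 / 718.8390 = 0.37588
log2(0.37588) = -1.4117

-1.412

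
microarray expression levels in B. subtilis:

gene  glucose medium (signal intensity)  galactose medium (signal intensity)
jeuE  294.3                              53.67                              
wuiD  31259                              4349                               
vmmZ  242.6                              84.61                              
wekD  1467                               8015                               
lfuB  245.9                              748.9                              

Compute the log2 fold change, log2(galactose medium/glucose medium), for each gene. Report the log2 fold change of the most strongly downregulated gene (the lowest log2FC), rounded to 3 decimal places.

log2(53.67/294.3) = -2.455  (jeuE)
log2(4349/31259) = -2.846  (wuiD)
log2(84.61/242.6) = -1.520  (vmmZ)
log2(8015/1467) = 2.450  (wekD)
log2(748.9/245.9) = 1.607  (lfuB)
wuiD is most strongly downregulated.

-2.846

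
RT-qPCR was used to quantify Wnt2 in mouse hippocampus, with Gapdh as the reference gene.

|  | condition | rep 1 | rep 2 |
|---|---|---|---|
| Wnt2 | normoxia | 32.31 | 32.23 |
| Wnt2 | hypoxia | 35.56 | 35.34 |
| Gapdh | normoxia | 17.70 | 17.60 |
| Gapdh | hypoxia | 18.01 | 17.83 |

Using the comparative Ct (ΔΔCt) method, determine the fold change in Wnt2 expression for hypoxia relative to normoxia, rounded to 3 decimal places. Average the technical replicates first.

Mean Ct: Wnt2 normoxia 32.270; Wnt2 hypoxia 35.450; Gapdh normoxia 17.650; Gapdh hypoxia 17.920
ΔCt(normoxia) = 32.270 − 17.650 = 14.620
ΔCt(hypoxia) = 35.450 − 17.920 = 17.530
ΔΔCt = 17.530 − 14.620 = 2.910
Fold change = 2^(−2.910) = 0.1330

0.133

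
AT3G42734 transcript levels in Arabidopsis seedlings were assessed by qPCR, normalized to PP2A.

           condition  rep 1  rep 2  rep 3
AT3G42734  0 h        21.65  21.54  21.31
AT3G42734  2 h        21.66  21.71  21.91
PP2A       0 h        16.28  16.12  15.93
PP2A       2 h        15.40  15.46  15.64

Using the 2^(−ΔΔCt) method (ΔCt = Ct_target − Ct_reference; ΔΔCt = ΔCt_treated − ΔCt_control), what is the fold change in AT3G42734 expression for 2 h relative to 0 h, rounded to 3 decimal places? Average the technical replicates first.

0.547

Mean Ct: AT3G42734 0 h 21.500; AT3G42734 2 h 21.760; PP2A 0 h 16.110; PP2A 2 h 15.500
ΔCt(0 h) = 21.500 − 16.110 = 5.390
ΔCt(2 h) = 21.760 − 15.500 = 6.260
ΔΔCt = 6.260 − 5.390 = 0.870
Fold change = 2^(−0.870) = 0.5471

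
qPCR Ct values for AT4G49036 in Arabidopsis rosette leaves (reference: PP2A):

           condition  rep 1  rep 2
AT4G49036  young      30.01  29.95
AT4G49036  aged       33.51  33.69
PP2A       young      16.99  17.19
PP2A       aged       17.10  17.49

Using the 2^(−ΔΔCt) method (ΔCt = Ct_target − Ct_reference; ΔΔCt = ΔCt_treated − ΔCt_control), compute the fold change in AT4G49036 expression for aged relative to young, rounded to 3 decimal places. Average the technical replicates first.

Mean Ct: AT4G49036 young 29.980; AT4G49036 aged 33.600; PP2A young 17.090; PP2A aged 17.295
ΔCt(young) = 29.980 − 17.090 = 12.890
ΔCt(aged) = 33.600 − 17.295 = 16.305
ΔΔCt = 16.305 − 12.890 = 3.415
Fold change = 2^(−3.415) = 0.0938

0.094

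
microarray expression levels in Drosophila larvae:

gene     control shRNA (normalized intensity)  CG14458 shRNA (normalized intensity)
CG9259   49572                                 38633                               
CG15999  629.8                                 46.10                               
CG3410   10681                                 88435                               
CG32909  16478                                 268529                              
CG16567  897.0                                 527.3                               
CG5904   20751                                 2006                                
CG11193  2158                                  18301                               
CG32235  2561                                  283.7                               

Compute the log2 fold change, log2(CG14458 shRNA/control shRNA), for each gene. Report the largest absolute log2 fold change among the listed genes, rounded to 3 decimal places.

log2(38633/49572) = -0.360  (CG9259)
log2(46.10/629.8) = -3.772  (CG15999)
log2(88435/10681) = 3.050  (CG3410)
log2(268529/16478) = 4.026  (CG32909)
log2(527.3/897.0) = -0.766  (CG16567)
log2(2006/20751) = -3.371  (CG5904)
log2(18301/2158) = 3.084  (CG11193)
log2(283.7/2561) = -3.174  (CG32235)
The largest magnitude belongs to CG32909.

4.026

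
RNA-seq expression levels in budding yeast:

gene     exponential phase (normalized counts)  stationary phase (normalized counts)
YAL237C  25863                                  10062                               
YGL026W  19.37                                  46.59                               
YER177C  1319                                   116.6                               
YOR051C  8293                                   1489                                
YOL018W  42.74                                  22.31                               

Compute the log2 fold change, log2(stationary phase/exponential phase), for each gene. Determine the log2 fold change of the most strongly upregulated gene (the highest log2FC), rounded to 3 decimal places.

1.266

log2(10062/25863) = -1.362  (YAL237C)
log2(46.59/19.37) = 1.266  (YGL026W)
log2(116.6/1319) = -3.500  (YER177C)
log2(1489/8293) = -2.478  (YOR051C)
log2(22.31/42.74) = -0.938  (YOL018W)
YGL026W is most strongly upregulated.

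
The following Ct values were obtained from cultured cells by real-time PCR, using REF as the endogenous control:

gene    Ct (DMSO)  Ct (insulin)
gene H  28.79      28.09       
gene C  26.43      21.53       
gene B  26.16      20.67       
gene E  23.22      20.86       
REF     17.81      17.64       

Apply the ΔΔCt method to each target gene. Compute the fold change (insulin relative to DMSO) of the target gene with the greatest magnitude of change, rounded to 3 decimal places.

gene H: ΔΔCt = (28.09−17.64) − (28.79−17.81) = 10.45 − 10.98 = -0.53; fold change = 2^0.53 = 1.444
gene C: ΔΔCt = (21.53−17.64) − (26.43−17.81) = 3.89 − 8.62 = -4.73; fold change = 2^4.73 = 26.538
gene B: ΔΔCt = (20.67−17.64) − (26.16−17.81) = 3.03 − 8.35 = -5.32; fold change = 2^5.32 = 39.947
gene E: ΔΔCt = (20.86−17.64) − (23.22−17.81) = 3.22 − 5.41 = -2.19; fold change = 2^2.19 = 4.563
gene B has the largest |ΔΔCt| = 5.32.

39.947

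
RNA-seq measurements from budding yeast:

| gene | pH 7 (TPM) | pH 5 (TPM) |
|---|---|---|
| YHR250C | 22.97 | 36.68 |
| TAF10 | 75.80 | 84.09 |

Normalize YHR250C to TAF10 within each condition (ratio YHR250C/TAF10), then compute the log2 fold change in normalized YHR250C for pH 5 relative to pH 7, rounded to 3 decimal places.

0.526

YHR250C/TAF10 (pH 7) = 22.97 / 75.80 = 0.30303
YHR250C/TAF10 (pH 5) = 36.68 / 84.09 = 0.4362
Fold change = 0.4362 / 0.30303 = 1.4394
log2(1.4394) = 0.5255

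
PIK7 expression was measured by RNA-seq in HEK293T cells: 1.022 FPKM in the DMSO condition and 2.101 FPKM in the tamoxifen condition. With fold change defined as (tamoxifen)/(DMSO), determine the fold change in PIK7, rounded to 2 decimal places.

2.06

Fold change = 2.101 / 1.022 = 2.056
PIK7 is upregulated.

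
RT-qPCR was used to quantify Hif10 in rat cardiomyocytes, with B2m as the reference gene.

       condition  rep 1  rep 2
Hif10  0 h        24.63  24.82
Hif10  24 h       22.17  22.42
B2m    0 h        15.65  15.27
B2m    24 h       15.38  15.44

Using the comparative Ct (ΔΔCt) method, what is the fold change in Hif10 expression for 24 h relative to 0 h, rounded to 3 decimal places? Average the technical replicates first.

Mean Ct: Hif10 0 h 24.725; Hif10 24 h 22.295; B2m 0 h 15.460; B2m 24 h 15.410
ΔCt(0 h) = 24.725 − 15.460 = 9.265
ΔCt(24 h) = 22.295 − 15.410 = 6.885
ΔΔCt = 6.885 − 9.265 = -2.380
Fold change = 2^(−(-2.380)) = 2^2.380 = 5.2054

5.205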